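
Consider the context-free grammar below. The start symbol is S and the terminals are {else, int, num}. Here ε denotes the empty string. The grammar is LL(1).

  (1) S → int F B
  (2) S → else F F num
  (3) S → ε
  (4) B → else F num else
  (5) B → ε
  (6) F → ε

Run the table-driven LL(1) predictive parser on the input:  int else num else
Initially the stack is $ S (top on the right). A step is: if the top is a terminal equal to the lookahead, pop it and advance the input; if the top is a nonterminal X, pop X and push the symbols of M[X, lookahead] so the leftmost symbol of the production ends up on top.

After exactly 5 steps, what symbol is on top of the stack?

step 1: stack=$ S  input=int else num else $  — expand S → int F B
step 2: stack=$ B F int  input=int else num else $  — match int
step 3: stack=$ B F  input=else num else $  — expand F → ε
step 4: stack=$ B  input=else num else $  — expand B → else F num else
step 5: stack=$ else num F else  input=else num else $  — match else
Stack after step 5: $ else num F (top = F).

F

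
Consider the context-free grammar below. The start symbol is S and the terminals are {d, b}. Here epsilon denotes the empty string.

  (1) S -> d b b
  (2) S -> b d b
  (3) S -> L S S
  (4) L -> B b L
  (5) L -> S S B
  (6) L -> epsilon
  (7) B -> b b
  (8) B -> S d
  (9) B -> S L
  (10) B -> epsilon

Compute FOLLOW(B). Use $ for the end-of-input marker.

{b, d}

FIRST(S): from S->d b b we get {d}; from S->b d b we get {b}; from S->L S S we get {b, d}. So FIRST(S) = {b, d}.
FIRST(B): from B->b b we get {b}; from B->S d we get {b, d}; from B->S L we get {b, d}; from B->epsilon we get {epsilon}. So FIRST(B) = {epsilon, b, d}.
FIRST(L): from L->B b L we get {b, d}; from L->S S B we get {b, d}; from L->epsilon we get {epsilon}. So FIRST(L) = {epsilon, b, d}.
FOLLOW(S) includes $ since S is the start symbol.
FOLLOW(S): in S->L S S (occurrence 1), S is followed by S with FIRST {b, d}; in S->L S S (occurrence 2), the suffix after S is empty (adds nothing new); in L->S S B (occurrence 1), S is followed by S B with FIRST {b, d}; in L->S S B (occurrence 2), S is followed by B with FIRST {epsilon, b, d}; in L->S S B (occurrence 2), the suffix after S is nullable, so FOLLOW(S) ⊇ FOLLOW(L) = {b, d}; in B->S d, S is followed by d with FIRST {d}; in B->S L, S is followed by L with FIRST {epsilon, b, d}; in B->S L, the suffix after S is nullable, so FOLLOW(S) ⊇ FOLLOW(B) = {b, d}. Thus FOLLOW(S) = {$, b, d}.
FOLLOW(L): in S->L S S, L is followed by S S with FIRST {b, d}; in L->B b L, the suffix after L is empty (adds nothing new); in B->S L, the suffix after L is empty, so FOLLOW(L) ⊇ FOLLOW(B) = {b, d}. Thus FOLLOW(L) = {b, d}.
FOLLOW(B): in L->B b L, B is followed by b L with FIRST {b}; in L->S S B, the suffix after B is empty, so FOLLOW(B) ⊇ FOLLOW(L) = {b, d}. Thus FOLLOW(B) = {b, d}.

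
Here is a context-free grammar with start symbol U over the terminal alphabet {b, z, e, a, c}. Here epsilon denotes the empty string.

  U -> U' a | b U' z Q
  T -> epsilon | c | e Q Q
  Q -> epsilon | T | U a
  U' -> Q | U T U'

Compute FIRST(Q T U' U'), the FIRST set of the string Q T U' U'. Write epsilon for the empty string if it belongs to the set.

FIRST(T): from T->epsilon we get {epsilon}; from T->c we get {c}; from T->e Q Q we get {e}. So FIRST(T) = {epsilon, c, e}.
FIRST(U): from U->U' a we get {a, b, c, e}; from U->b U' z Q we get {b}. So FIRST(U) = {a, b, c, e}.
FIRST(Q): from Q->epsilon we get {epsilon}; from Q->T we get {epsilon, c, e}; from Q->U a we get {a, b, c, e}. So FIRST(Q) = {epsilon, a, b, c, e}.
FIRST(U'): from U'->Q we get {epsilon, a, b, c, e}; from U'->U T U' we get {a, b, c, e}. So FIRST(U') = {epsilon, a, b, c, e}.
FIRST(Q T U' U'): take FIRST of each symbol in turn, carrying on past any symbol whose FIRST contains epsilon; result {epsilon, a, b, c, e}.

{epsilon, a, b, c, e}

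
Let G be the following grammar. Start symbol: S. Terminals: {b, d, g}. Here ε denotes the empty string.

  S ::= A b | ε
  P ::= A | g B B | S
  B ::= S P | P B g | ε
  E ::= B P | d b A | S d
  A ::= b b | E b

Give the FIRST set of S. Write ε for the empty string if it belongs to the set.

FIRST(S): from S::=A b we get {b, d, g}; from S::=ε we get {ε}. So FIRST(S) = {ε, b, d, g}.
FIRST(P): from P::=A we get {b, d, g}; from P::=g B B we get {g}; from P::=S we get {ε, b, d, g}. So FIRST(P) = {ε, b, d, g}.
FIRST(B): from B::=S P we get {ε, b, d, g}; from B::=P B g we get {b, d, g}; from B::=ε we get {ε}. So FIRST(B) = {ε, b, d, g}.
FIRST(E): from E::=B P we get {ε, b, d, g}; from E::=d b A we get {d}; from E::=S d we get {b, d, g}. So FIRST(E) = {ε, b, d, g}.
FIRST(A): from A::=b b we get {b}; from A::=E b we get {b, d, g}. So FIRST(A) = {b, d, g}.

{ε, b, d, g}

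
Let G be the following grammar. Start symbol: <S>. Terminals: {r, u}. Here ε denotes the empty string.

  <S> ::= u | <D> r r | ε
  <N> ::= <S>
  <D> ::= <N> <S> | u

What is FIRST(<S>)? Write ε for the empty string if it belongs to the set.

{ε, r, u}

FIRST(<S>): from <S>::=u we get {u}; from <S>::=<D> r r we get {r, u}; from <S>::=ε we get {ε}. So FIRST(<S>) = {ε, r, u}.
FIRST(<N>): from <N>::=<S> we get {ε, r, u}. So FIRST(<N>) = {ε, r, u}.
FIRST(<D>): from <D>::=<N> <S> we get {ε, r, u}; from <D>::=u we get {u}. So FIRST(<D>) = {ε, r, u}.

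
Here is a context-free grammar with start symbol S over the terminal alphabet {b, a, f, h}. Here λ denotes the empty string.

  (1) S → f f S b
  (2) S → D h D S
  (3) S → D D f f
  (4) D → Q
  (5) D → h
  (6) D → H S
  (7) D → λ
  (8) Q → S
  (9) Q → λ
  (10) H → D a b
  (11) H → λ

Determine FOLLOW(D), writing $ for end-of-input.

FIRST(S) = {a, f, h}  (via D h D S, D D f f)
FIRST(Q) = {λ, a, f, h}  (via S)
FIRST(D) = {λ, a, f, h}  (via Q, H S)
FIRST(H) = {λ, a, f, h}  (via D a b)
FOLLOW(S) includes $ since S is the start symbol.
FOLLOW(D): in S→D h D S (occurrence 1), D is followed by h D S with FIRST {h}; in S→D h D S (occurrence 2), D is followed by S with FIRST {a, f, h}; in S→D D f f (occurrence 1), D is followed by D f f with FIRST {a, f, h}; in S→D D f f (occurrence 2), D is followed by f f with FIRST {f}; in H→D a b, D is followed by a b with FIRST {a}. Thus FOLLOW(D) = {a, f, h}.
FOLLOW(Q): in D→Q, the suffix after Q is empty, so FOLLOW(Q) ⊇ FOLLOW(D) = {a, f, h}. Thus FOLLOW(Q) = {a, f, h}.
FOLLOW(S): in S→f f S b, S is followed by b with FIRST {b}; in S→D h D S, the suffix after S is empty (adds nothing new); in D→H S, the suffix after S is empty, so FOLLOW(S) ⊇ FOLLOW(D) = {a, f, h}; in Q→S, the suffix after S is empty, so FOLLOW(S) ⊇ FOLLOW(Q) = {a, f, h}. Thus FOLLOW(S) = {$, a, b, f, h}.
FOLLOW(H): in D→H S, H is followed by S with FIRST {a, f, h}. Thus FOLLOW(H) = {a, f, h}.

{a, f, h}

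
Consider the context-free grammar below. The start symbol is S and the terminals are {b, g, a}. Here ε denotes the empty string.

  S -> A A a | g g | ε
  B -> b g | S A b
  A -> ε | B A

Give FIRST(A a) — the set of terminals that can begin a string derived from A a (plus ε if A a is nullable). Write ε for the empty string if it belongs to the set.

FIRST(S): from S->A A a we get {a, b, g}; from S->g g we get {g}; from S->ε we get {ε}. So FIRST(S) = {ε, a, b, g}.
FIRST(B): from B->b g we get {b}; from B->S A b we get {a, b, g}. So FIRST(B) = {a, b, g}.
FIRST(A): from A->ε we get {ε}; from A->B A we get {a, b, g}. So FIRST(A) = {ε, a, b, g}.
FIRST(A a): take FIRST of each symbol in turn, carrying on past any symbol whose FIRST contains ε; result {a, b, g}.

{a, b, g}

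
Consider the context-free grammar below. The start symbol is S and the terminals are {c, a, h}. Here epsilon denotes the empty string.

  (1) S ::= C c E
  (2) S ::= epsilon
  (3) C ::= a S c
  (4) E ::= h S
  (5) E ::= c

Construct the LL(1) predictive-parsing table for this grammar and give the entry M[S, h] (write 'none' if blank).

none

FIRST(C): from C::=a S c we get {a}. So FIRST(C) = {a}.
FIRST(E): from E::=h S we get {h}; from E::=c we get {c}. So FIRST(E) = {c, h}.
FIRST(S): from S::=C c E we get {a}; from S::=epsilon we get {epsilon}. So FIRST(S) = {epsilon, a}.
FOLLOW(S) includes $ since S is the start symbol.
FOLLOW(S): in C::=a S c, S is followed by c with FIRST {c}; in E::=h S, the suffix after S is empty, so FOLLOW(S) ⊇ FOLLOW(E) = {$, c}. Thus FOLLOW(S) = {$, c}.
FOLLOW(E): in S::=C c E, the suffix after E is empty, so FOLLOW(E) ⊇ FOLLOW(S) = {$, c}. Thus FOLLOW(E) = {$, c}.
For S ::= C c E: FIRST(C c E) = {a}, so it goes in M[S, t] for t ∈ {a}.
For S ::= epsilon: FIRST(epsilon) = {epsilon}, so it goes in M[S, t] for t ∈ {}; since epsilon ∈ FIRST, also for every t ∈ FOLLOW(S) = {$, c}.
None of these place a production in M[S, h].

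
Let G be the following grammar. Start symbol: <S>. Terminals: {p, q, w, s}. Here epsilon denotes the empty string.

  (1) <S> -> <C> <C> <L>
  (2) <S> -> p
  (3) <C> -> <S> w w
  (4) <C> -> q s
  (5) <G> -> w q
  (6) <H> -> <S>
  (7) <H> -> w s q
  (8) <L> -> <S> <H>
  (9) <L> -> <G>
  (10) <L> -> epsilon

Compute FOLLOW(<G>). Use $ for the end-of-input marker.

FIRST(<G>): from <G>->w q we get {w}. So FIRST(<G>) = {w}.
FIRST(<S>): from <S>-><C> <C> <L> we get {p, q}; from <S>->p we get {p}. So FIRST(<S>) = {p, q}.
FIRST(<C>): from <C>-><S> w w we get {p, q}; from <C>->q s we get {q}. So FIRST(<C>) = {p, q}.
FIRST(<H>): from <H>-><S> we get {p, q}; from <H>->w s q we get {w}. So FIRST(<H>) = {p, q, w}.
FIRST(<L>): from <L>-><S> <H> we get {p, q}; from <L>-><G> we get {w}; from <L>->epsilon we get {epsilon}. So FIRST(<L>) = {epsilon, p, q, w}.
FOLLOW(<S>) includes $ since <S> is the start symbol.
FOLLOW(<S>): in <C>-><S> w w, <S> is followed by w w with FIRST {w}; in <H>-><S>, the suffix after <S> is empty, so FOLLOW(<S>) ⊇ FOLLOW(<H>) = {$, p, q, w}; in <L>-><S> <H>, <S> is followed by <H> with FIRST {p, q, w}. Thus FOLLOW(<S>) = {$, p, q, w}.
FOLLOW(<C>): in <S>-><C> <C> <L> (occurrence 1), <C> is followed by <C> <L> with FIRST {p, q}; in <S>-><C> <C> <L> (occurrence 2), <C> is followed by <L> with FIRST {epsilon, p, q, w}; in <S>-><C> <C> <L> (occurrence 2), the suffix after <C> is nullable, so FOLLOW(<C>) ⊇ FOLLOW(<S>) = {$, p, q, w}. Thus FOLLOW(<C>) = {$, p, q, w}.
FOLLOW(<L>): in <S>-><C> <C> <L>, the suffix after <L> is empty, so FOLLOW(<L>) ⊇ FOLLOW(<S>) = {$, p, q, w}. Thus FOLLOW(<L>) = {$, p, q, w}.
FOLLOW(<G>): in <L>-><G>, the suffix after <G> is empty, so FOLLOW(<G>) ⊇ FOLLOW(<L>) = {$, p, q, w}. Thus FOLLOW(<G>) = {$, p, q, w}.
FOLLOW(<H>): in <L>-><S> <H>, the suffix after <H> is empty, so FOLLOW(<H>) ⊇ FOLLOW(<L>) = {$, p, q, w}. Thus FOLLOW(<H>) = {$, p, q, w}.

{$, p, q, w}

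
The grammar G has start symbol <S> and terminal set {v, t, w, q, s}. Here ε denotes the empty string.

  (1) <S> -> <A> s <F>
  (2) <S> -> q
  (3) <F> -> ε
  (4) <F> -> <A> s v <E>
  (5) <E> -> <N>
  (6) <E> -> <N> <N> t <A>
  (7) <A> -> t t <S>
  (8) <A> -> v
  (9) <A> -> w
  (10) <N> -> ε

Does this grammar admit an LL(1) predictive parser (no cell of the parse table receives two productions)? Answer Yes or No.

Yes

FIRST(<S>) = {q, t, v, w}
FIRST(<F>) = {ε, t, v, w}
FIRST(<E>) = {ε, t}
FIRST(<A>) = {t, v, w}
FIRST(<N>) = {ε}
FOLLOW(<S>) = {$, s}
FOLLOW(<F>) = {$, s}
FOLLOW(<E>) = {$, s}
FOLLOW(<A>) = {$, s}
FOLLOW(<N>) = {$, s, t}
Each cell of M receives at most one production.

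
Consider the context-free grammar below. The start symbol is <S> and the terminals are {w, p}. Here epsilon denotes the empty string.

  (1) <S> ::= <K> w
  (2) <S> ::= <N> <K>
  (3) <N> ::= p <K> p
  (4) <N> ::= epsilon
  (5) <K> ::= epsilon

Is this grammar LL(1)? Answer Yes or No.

FIRST(<S>) = {epsilon, p, w}
FIRST(<N>) = {epsilon, p}
FIRST(<K>) = {epsilon}
FOLLOW(<S>) = {$}
FOLLOW(<N>) = {$}
FOLLOW(<K>) = {$, p, w}
Each cell of M receives at most one production.

Yes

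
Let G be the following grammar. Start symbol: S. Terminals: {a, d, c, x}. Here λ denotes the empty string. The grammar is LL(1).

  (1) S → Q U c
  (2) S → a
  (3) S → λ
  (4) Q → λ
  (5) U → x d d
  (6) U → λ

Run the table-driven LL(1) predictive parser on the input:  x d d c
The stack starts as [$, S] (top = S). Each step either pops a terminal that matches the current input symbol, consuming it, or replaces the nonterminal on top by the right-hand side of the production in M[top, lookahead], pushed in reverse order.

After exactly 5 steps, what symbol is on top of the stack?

d

step 1: stack=$ S  input=x d d c $  — expand S → Q U c
step 2: stack=$ c U Q  input=x d d c $  — expand Q → λ
step 3: stack=$ c U  input=x d d c $  — expand U → x d d
step 4: stack=$ c d d x  input=x d d c $  — match x
step 5: stack=$ c d d  input=d d c $  — match d
Stack after step 5: $ c d (top = d).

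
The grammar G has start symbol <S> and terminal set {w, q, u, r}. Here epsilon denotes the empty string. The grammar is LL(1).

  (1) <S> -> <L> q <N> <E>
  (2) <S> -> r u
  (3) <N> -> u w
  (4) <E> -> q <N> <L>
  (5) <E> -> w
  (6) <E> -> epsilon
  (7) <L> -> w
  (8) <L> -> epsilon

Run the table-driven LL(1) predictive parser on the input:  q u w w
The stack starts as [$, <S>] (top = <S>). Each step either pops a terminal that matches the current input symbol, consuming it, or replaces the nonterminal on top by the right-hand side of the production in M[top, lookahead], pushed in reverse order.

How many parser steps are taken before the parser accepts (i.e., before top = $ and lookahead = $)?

     Stack            Input      Action
  1  $ <S>            q u w w $  expand <S> -> <L> q <N> <E>
  2  $ <E> <N> q <L>  q u w w $  expand <L> -> epsilon
  3  $ <E> <N> q      q u w w $  match q
  4  $ <E> <N>        u w w $    expand <N> -> u w
  5  $ <E> w u        u w w $    match u
  6  $ <E> w          w w $      match w
  7  $ <E>            w $        expand <E> -> w
  8  $ w              w $        match w
Accept reached after 8 steps.

8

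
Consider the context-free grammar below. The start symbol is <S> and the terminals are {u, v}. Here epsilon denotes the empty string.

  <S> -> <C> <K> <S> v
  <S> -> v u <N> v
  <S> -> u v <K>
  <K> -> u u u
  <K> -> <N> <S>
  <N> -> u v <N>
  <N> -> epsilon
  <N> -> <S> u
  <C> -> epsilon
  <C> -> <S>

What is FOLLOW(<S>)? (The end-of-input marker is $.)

FIRST(<S>): from <S>-><C> <K> <S> v we get {u, v}; from <S>->v u <N> v we get {v}; from <S>->u v <K> we get {u}. So FIRST(<S>) = {u, v}.
FIRST(<N>): from <N>->u v <N> we get {u}; from <N>->epsilon we get {epsilon}; from <N>-><S> u we get {u, v}. So FIRST(<N>) = {epsilon, u, v}.
FIRST(<C>): from <C>->epsilon we get {epsilon}; from <C>-><S> we get {u, v}. So FIRST(<C>) = {epsilon, u, v}.
FIRST(<K>): from <K>->u u u we get {u}; from <K>-><N> <S> we get {u, v}. So FIRST(<K>) = {u, v}.
FOLLOW(<S>) includes $ since <S> is the start symbol.
FOLLOW(<N>): in <S>->v u <N> v, <N> is followed by v with FIRST {v}; in <K>-><N> <S>, <N> is followed by <S> with FIRST {u, v}; in <N>->u v <N>, the suffix after <N> is empty (adds nothing new). Thus FOLLOW(<N>) = {u, v}.
FOLLOW(<C>): in <S>-><C> <K> <S> v, <C> is followed by <K> <S> v with FIRST {u, v}. Thus FOLLOW(<C>) = {u, v}.
FOLLOW(<S>): in <S>-><C> <K> <S> v, <S> is followed by v with FIRST {v}; in <K>-><N> <S>, the suffix after <S> is empty, so FOLLOW(<S>) ⊇ FOLLOW(<K>) = {$, u, v}; in <N>-><S> u, <S> is followed by u with FIRST {u}; in <C>-><S>, the suffix after <S> is empty, so FOLLOW(<S>) ⊇ FOLLOW(<C>) = {u, v}. Thus FOLLOW(<S>) = {$, u, v}.
FOLLOW(<K>): in <S>-><C> <K> <S> v, <K> is followed by <S> v with FIRST {u, v}; in <S>->u v <K>, the suffix after <K> is empty, so FOLLOW(<K>) ⊇ FOLLOW(<S>) = {$, u, v}. Thus FOLLOW(<K>) = {$, u, v}.

{$, u, v}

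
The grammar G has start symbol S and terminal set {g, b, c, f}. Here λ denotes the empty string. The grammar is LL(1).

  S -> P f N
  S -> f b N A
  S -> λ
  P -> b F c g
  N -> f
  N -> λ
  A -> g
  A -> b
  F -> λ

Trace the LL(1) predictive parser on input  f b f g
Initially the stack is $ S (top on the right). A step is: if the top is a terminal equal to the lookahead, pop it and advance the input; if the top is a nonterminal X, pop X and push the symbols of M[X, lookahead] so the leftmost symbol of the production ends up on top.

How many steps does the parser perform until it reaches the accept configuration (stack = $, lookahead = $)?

7

     Stack      Input      Action
  1  $ S        f b f g $  expand S -> f b N A
  2  $ A N b f  f b f g $  match f
  3  $ A N b    b f g $    match b
  4  $ A N      f g $      expand N -> f
  5  $ A f      f g $      match f
  6  $ A        g $        expand A -> g
  7  $ g        g $        match g
Accept reached after 7 steps.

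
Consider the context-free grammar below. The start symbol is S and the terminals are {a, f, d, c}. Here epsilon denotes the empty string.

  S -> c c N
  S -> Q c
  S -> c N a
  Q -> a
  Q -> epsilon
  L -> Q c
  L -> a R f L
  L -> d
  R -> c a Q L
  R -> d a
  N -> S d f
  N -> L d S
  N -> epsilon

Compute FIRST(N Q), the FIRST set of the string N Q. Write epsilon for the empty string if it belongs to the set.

FIRST(Q): from Q->a we get {a}; from Q->epsilon we get {epsilon}. So FIRST(Q) = {epsilon, a}.
FIRST(R): from R->c a Q L we get {c}; from R->d a we get {d}. So FIRST(R) = {c, d}.
FIRST(S): from S->c c N we get {c}; from S->Q c we get {a, c}; from S->c N a we get {c}. So FIRST(S) = {a, c}.
FIRST(L): from L->Q c we get {a, c}; from L->a R f L we get {a}; from L->d we get {d}. So FIRST(L) = {a, c, d}.
FIRST(N): from N->S d f we get {a, c}; from N->L d S we get {a, c, d}; from N->epsilon we get {epsilon}. So FIRST(N) = {epsilon, a, c, d}.
FIRST(N Q): take FIRST of each symbol in turn, carrying on past any symbol whose FIRST contains epsilon; result {epsilon, a, c, d}.

{epsilon, a, c, d}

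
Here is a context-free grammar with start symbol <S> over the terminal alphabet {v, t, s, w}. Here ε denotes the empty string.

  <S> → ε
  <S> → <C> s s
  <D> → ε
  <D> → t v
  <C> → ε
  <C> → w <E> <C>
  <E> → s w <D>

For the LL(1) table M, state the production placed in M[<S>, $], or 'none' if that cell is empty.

FIRST(<D>): from <D>→ε we get {ε}; from <D>→t v we get {t}. So FIRST(<D>) = {ε, t}.
FIRST(<C>): from <C>→ε we get {ε}; from <C>→w <E> <C> we get {w}. So FIRST(<C>) = {ε, w}.
FIRST(<E>): from <E>→s w <D> we get {s}. So FIRST(<E>) = {s}.
FIRST(<S>): from <S>→ε we get {ε}; from <S>→<C> s s we get {s, w}. So FIRST(<S>) = {ε, s, w}.
FOLLOW(<S>) includes $ since <S> is the start symbol.
FOLLOW(<S>): <S> appears on no right-hand side. Thus FOLLOW(<S>) = {$}.
For <S> → ε: FIRST(ε) = {ε}, so it goes in M[<S>, t] for t ∈ {}; since ε ∈ FIRST, also for every t ∈ FOLLOW(<S>) = {$}.
For <S> → <C> s s: FIRST(<C> s s) = {s, w}, so it goes in M[<S>, t] for t ∈ {s, w}.

<S> → ε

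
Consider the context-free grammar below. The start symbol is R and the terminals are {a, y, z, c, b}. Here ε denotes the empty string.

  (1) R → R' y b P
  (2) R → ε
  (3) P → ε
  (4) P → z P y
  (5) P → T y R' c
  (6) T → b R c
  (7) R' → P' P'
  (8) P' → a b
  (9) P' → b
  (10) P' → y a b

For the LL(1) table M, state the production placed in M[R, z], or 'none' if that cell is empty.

none

FIRST(T) = {b}
FIRST(P') = {a, b, y}
FIRST(P) = {ε, b, z}  (via T y R' c)
FIRST(R') = {a, b, y}  (via P' P')
FIRST(R) = {ε, a, b, y}  (via R' y b P)
FOLLOW(R) includes $ since R is the start symbol.
FOLLOW(R): in T→b R c, R is followed by c with FIRST {c}. Thus FOLLOW(R) = {$, c}.
For R → R' y b P: FIRST(R' y b P) = {a, b, y}, so it goes in M[R, t] for t ∈ {a, b, y}.
For R → ε: FIRST(ε) = {ε}, so it goes in M[R, t] for t ∈ {}; since ε ∈ FIRST, also for every t ∈ FOLLOW(R) = {$, c}.
None of these place a production in M[R, z].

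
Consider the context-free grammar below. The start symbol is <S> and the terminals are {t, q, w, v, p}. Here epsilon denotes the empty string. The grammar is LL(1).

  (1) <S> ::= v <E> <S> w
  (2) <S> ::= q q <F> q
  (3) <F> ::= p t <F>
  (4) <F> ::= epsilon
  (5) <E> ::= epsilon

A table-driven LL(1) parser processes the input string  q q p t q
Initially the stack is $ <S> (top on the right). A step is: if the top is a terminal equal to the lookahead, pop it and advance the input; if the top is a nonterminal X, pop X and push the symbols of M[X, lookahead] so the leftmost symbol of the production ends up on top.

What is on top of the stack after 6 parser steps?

step 1: stack=$ <S>  input=q q p t q $  — expand <S> ::= q q <F> q
step 2: stack=$ q <F> q q  input=q q p t q $  — match q
step 3: stack=$ q <F> q  input=q p t q $  — match q
step 4: stack=$ q <F>  input=p t q $  — expand <F> ::= p t <F>
step 5: stack=$ q <F> t p  input=p t q $  — match p
step 6: stack=$ q <F> t  input=t q $  — match t
Stack after step 6: $ q <F> (top = <F>).

<F>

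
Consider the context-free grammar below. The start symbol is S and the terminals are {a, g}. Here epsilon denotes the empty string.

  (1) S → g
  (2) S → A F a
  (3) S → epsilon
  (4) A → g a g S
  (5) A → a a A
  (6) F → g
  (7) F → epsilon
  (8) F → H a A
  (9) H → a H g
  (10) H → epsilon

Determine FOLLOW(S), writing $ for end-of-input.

{$, a, g}

FIRST(A) = {a, g}
FIRST(H) = {epsilon, a}
FIRST(S) = {epsilon, a, g}  (via A F a)
FIRST(F) = {epsilon, a, g}  (via H a A)
FOLLOW(S) includes $ since S is the start symbol.
FOLLOW(F): in S→A F a, F is followed by a with FIRST {a}. Thus FOLLOW(F) = {a}.
FOLLOW(A): in S→A F a, A is followed by F a with FIRST {a, g}; in A→a a A, the suffix after A is empty (adds nothing new); in F→H a A, the suffix after A is empty, so FOLLOW(A) ⊇ FOLLOW(F) = {a}. Thus FOLLOW(A) = {a, g}.
FOLLOW(S): in A→g a g S, the suffix after S is empty, so FOLLOW(S) ⊇ FOLLOW(A) = {a, g}. Thus FOLLOW(S) = {$, a, g}.
FOLLOW(H): in F→H a A, H is followed by a A with FIRST {a}; in H→a H g, H is followed by g with FIRST {g}. Thus FOLLOW(H) = {a, g}.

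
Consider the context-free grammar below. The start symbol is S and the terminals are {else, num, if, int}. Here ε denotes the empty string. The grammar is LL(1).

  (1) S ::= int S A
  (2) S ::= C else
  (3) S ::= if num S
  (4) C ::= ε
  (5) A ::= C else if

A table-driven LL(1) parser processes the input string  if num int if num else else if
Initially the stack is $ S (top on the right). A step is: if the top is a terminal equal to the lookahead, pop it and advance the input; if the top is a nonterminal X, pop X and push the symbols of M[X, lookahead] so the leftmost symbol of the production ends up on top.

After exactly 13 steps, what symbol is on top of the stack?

      Stack         Input                             Action
   1  $ S           if num int if num else else if $  expand S ::= if num S
   2  $ S num if    if num int if num else else if $  match if
   3  $ S num       num int if num else else if $     match num
   4  $ S           int if num else else if $         expand S ::= int S A
   5  $ A S int     int if num else else if $         match int
   6  $ A S         if num else else if $             expand S ::= if num S
   7  $ A S num if  if num else else if $             match if
   8  $ A S num     num else else if $                match num
   9  $ A S         else else if $                    expand S ::= C else
  10  $ A else C    else else if $                    expand C ::= ε
  11  $ A else      else else if $                    match else
  12  $ A           else if $                         expand A ::= C else if
  13  $ if else C   else if $                         expand C ::= ε
Stack after step 13: $ if else (top = else).

else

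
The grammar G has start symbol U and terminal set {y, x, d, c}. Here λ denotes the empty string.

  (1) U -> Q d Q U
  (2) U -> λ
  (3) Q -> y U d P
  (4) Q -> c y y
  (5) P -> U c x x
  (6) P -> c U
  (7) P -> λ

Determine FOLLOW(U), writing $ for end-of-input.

FIRST(Q): from Q->y U d P we get {y}; from Q->c y y we get {c}. So FIRST(Q) = {c, y}.
FIRST(U): from U->Q d Q U we get {c, y}; from U->λ we get {λ}. So FIRST(U) = {λ, c, y}.
FIRST(P): from P->U c x x we get {c, y}; from P->c U we get {c}; from P->λ we get {λ}. So FIRST(P) = {λ, c, y}.
FOLLOW(U) includes $ since U is the start symbol.
FOLLOW(U): in U->Q d Q U, the suffix after U is empty (adds nothing new); in Q->y U d P, U is followed by d P with FIRST {d}; in P->U c x x, U is followed by c x x with FIRST {c}; in P->c U, the suffix after U is empty, so FOLLOW(U) ⊇ FOLLOW(P) = {$, c, d, y}. Thus FOLLOW(U) = {$, c, d, y}.
FOLLOW(Q): in U->Q d Q U (occurrence 1), Q is followed by d Q U with FIRST {d}; in U->Q d Q U (occurrence 2), Q is followed by U with FIRST {λ, c, y}; in U->Q d Q U (occurrence 2), the suffix after Q is nullable, so FOLLOW(Q) ⊇ FOLLOW(U) = {$, c, d, y}. Thus FOLLOW(Q) = {$, c, d, y}.
FOLLOW(P): in Q->y U d P, the suffix after P is empty, so FOLLOW(P) ⊇ FOLLOW(Q) = {$, c, d, y}. Thus FOLLOW(P) = {$, c, d, y}.

{$, c, d, y}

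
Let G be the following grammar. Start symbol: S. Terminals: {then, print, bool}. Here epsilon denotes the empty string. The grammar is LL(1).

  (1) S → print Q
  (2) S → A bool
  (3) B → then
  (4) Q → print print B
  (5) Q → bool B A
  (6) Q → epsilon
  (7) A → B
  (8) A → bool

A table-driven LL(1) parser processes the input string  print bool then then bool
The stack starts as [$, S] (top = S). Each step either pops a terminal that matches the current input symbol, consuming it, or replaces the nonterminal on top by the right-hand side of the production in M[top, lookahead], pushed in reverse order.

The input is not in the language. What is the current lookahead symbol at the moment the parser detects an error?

      Stack       Input                        Action
   1  $ S         print bool then then bool $  expand S → print Q
   2  $ Q print   print bool then then bool $  match print
   3  $ Q         bool then then bool $        expand Q → bool B A
   4  $ A B bool  bool then then bool $        match bool
   5  $ A B       then then bool $             expand B → then
   6  $ A then    then then bool $             match then
   7  $ A         then bool $                  expand A → B
   8  $ B         then bool $                  expand B → then
   9  $ then      then bool $                  match then
  10  $           bool $                       error: stack empty but input remains

bool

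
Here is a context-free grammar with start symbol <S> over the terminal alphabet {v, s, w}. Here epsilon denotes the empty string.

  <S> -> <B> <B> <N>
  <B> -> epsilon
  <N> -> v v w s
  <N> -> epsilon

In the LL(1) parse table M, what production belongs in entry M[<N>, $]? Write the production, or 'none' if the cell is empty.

FIRST(<B>) = {epsilon}
FIRST(<N>) = {epsilon, v}
FIRST(<S>) = {epsilon, v}  (via <B> <B> <N>)
FOLLOW(<S>) includes $ since <S> is the start symbol.
FOLLOW(<S>): <S> appears on no right-hand side. Thus FOLLOW(<S>) = {$}.
FOLLOW(<N>): in <S>-><B> <B> <N>, the suffix after <N> is empty, so FOLLOW(<N>) ⊇ FOLLOW(<S>) = {$}. Thus FOLLOW(<N>) = {$}.
For <N> -> v v w s: FIRST(v v w s) = {v}, so it goes in M[<N>, t] for t ∈ {v}.
For <N> -> epsilon: FIRST(epsilon) = {epsilon}, so it goes in M[<N>, t] for t ∈ {}; since epsilon ∈ FIRST, also for every t ∈ FOLLOW(<N>) = {$}.

<N> -> epsilon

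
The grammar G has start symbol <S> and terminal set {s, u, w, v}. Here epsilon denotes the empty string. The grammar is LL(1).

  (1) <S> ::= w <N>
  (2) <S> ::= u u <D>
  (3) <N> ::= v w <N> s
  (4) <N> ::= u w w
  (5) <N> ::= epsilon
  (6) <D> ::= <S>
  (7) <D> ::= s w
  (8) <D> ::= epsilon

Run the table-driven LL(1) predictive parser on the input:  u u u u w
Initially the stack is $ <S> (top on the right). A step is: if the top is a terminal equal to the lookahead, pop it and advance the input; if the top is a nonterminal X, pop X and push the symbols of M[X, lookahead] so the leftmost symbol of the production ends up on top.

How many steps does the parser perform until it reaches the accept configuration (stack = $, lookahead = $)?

11

      Stack      Input        Action
   1  $ <S>      u u u u w $  expand <S> ::= u u <D>
   2  $ <D> u u  u u u u w $  match u
   3  $ <D> u    u u u w $    match u
   4  $ <D>      u u w $      expand <D> ::= <S>
   5  $ <S>      u u w $      expand <S> ::= u u <D>
   6  $ <D> u u  u u w $      match u
   7  $ <D> u    u w $        match u
   8  $ <D>      w $          expand <D> ::= <S>
   9  $ <S>      w $          expand <S> ::= w <N>
  10  $ <N> w    w $          match w
  11  $ <N>      $            expand <N> ::= epsilon
Accept reached after 11 steps.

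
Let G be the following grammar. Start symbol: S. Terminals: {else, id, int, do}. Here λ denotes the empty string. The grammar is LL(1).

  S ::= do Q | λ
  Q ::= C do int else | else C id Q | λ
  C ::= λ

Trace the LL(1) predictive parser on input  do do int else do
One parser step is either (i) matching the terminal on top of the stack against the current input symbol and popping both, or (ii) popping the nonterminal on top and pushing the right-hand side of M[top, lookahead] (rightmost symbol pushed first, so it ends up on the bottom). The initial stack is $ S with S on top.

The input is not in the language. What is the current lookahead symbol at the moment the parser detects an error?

step 1: stack=$ S  input=do do int else do $  — expand S ::= do Q
step 2: stack=$ Q do  input=do do int else do $  — match do
step 3: stack=$ Q  input=do int else do $  — expand Q ::= C do int else
step 4: stack=$ else int do C  input=do int else do $  — expand C ::= λ
step 5: stack=$ else int do  input=do int else do $  — match do
step 6: stack=$ else int  input=int else do $  — match int
step 7: stack=$ else  input=else do $  — match else
step 8: stack=$  input=do $  — error: stack empty but input remains

do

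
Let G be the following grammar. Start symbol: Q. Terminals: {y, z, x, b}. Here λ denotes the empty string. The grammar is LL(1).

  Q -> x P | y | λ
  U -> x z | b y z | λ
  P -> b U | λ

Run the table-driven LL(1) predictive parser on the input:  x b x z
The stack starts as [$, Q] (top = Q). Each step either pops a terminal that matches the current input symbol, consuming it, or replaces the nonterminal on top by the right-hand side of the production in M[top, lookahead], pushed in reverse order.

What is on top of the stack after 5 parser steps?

     Stack  Input      Action
  1  $ Q    x b x z $  expand Q -> x P
  2  $ P x  x b x z $  match x
  3  $ P    b x z $    expand P -> b U
  4  $ U b  b x z $    match b
  5  $ U    x z $      expand U -> x z
Stack after step 5: $ z x (top = x).

x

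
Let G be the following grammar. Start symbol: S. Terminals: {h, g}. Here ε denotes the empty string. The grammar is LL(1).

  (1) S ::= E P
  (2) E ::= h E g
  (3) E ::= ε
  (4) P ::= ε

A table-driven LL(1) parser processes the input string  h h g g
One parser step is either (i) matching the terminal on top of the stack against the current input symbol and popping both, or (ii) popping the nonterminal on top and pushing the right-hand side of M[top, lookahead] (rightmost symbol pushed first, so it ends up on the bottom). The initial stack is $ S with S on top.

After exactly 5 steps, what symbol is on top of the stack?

E

step 1: stack=$ S  input=h h g g $  — expand S ::= E P
step 2: stack=$ P E  input=h h g g $  — expand E ::= h E g
step 3: stack=$ P g E h  input=h h g g $  — match h
step 4: stack=$ P g E  input=h g g $  — expand E ::= h E g
step 5: stack=$ P g g E h  input=h g g $  — match h
Stack after step 5: $ P g g E (top = E).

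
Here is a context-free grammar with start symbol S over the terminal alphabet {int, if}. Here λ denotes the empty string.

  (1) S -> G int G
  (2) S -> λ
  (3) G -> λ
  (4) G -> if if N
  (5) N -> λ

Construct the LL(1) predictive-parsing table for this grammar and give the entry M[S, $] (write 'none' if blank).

S -> λ

FIRST(G): from G->λ we get {λ}; from G->if if N we get {if}. So FIRST(G) = {λ, if}.
FIRST(N): from N->λ we get {λ}. So FIRST(N) = {λ}.
FIRST(S): from S->G int G we get {if, int}; from S->λ we get {λ}. So FIRST(S) = {λ, if, int}.
FOLLOW(S) includes $ since S is the start symbol.
FOLLOW(S): S appears on no right-hand side. Thus FOLLOW(S) = {$}.
For S -> G int G: FIRST(G int G) = {if, int}, so it goes in M[S, t] for t ∈ {if, int}.
For S -> λ: FIRST(λ) = {λ}, so it goes in M[S, t] for t ∈ {}; since λ ∈ FIRST, also for every t ∈ FOLLOW(S) = {$}.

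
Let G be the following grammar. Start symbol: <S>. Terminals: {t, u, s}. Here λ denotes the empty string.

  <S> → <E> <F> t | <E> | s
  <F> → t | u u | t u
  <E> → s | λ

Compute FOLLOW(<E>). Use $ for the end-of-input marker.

FIRST(<F>): from <F>→t we get {t}; from <F>→u u we get {u}; from <F>→t u we get {t}. So FIRST(<F>) = {t, u}.
FIRST(<E>): from <E>→s we get {s}; from <E>→λ we get {λ}. So FIRST(<E>) = {λ, s}.
FIRST(<S>): from <S>→<E> <F> t we get {s, t, u}; from <S>→<E> we get {λ, s}; from <S>→s we get {s}. So FIRST(<S>) = {λ, s, t, u}.
FOLLOW(<S>) includes $ since <S> is the start symbol.
FOLLOW(<S>): <S> appears on no right-hand side. Thus FOLLOW(<S>) = {$}.
FOLLOW(<F>): in <S>→<E> <F> t, <F> is followed by t with FIRST {t}. Thus FOLLOW(<F>) = {t}.
FOLLOW(<E>): in <S>→<E> <F> t, <E> is followed by <F> t with FIRST {t, u}; in <S>→<E>, the suffix after <E> is empty, so FOLLOW(<E>) ⊇ FOLLOW(<S>) = {$}. Thus FOLLOW(<E>) = {$, t, u}.

{$, t, u}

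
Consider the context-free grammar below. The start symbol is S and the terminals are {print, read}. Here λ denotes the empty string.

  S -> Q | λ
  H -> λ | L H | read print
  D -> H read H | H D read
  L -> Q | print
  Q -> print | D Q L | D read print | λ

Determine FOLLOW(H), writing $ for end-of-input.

FIRST(S): from S->Q we get {λ, print, read}; from S->λ we get {λ}. So FIRST(S) = {λ, print, read}.
FIRST(H): from H->λ we get {λ}; from H->L H we get {λ, print, read}; from H->read print we get {read}. So FIRST(H) = {λ, print, read}.
FIRST(D): from D->H read H we get {print, read}; from D->H D read we get {print, read}. So FIRST(D) = {print, read}.
FIRST(Q): from Q->print we get {print}; from Q->D Q L we get {print, read}; from Q->D read print we get {print, read}; from Q->λ we get {λ}. So FIRST(Q) = {λ, print, read}.
FIRST(L): from L->Q we get {λ, print, read}; from L->print we get {print}. So FIRST(L) = {λ, print, read}.
FOLLOW(S) includes $ since S is the start symbol.
FOLLOW(S): S appears on no right-hand side. Thus FOLLOW(S) = {$}.
FOLLOW(H): in H->L H, the suffix after H is empty (adds nothing new); in D->H read H (occurrence 1), H is followed by read H with FIRST {read}; in D->H read H (occurrence 2), the suffix after H is empty, so FOLLOW(H) ⊇ FOLLOW(D) = {$, print, read}; in D->H D read, H is followed by D read with FIRST {print, read}. Thus FOLLOW(H) = {$, print, read}.
FOLLOW(D): in D->H D read, D is followed by read with FIRST {read}; in Q->D Q L, D is followed by Q L with FIRST {λ, print, read}; in Q->D Q L, the suffix after D is nullable, so FOLLOW(D) ⊇ FOLLOW(Q) = {$, print, read}; in Q->D read print, D is followed by read print with FIRST {read}. Thus FOLLOW(D) = {$, print, read}.
FOLLOW(L): in H->L H, L is followed by H with FIRST {λ, print, read}; in H->L H, the suffix after L is nullable, so FOLLOW(L) ⊇ FOLLOW(H) = {$, print, read}; in Q->D Q L, the suffix after L is empty, so FOLLOW(L) ⊇ FOLLOW(Q) = {$, print, read}. Thus FOLLOW(L) = {$, print, read}.
FOLLOW(Q): in S->Q, the suffix after Q is empty, so FOLLOW(Q) ⊇ FOLLOW(S) = {$}; in L->Q, the suffix after Q is empty, so FOLLOW(Q) ⊇ FOLLOW(L) = {$, print, read}; in Q->D Q L, Q is followed by L with FIRST {λ, print, read}; in Q->D Q L, the suffix after Q is nullable (adds nothing new). Thus FOLLOW(Q) = {$, print, read}.

{$, print, read}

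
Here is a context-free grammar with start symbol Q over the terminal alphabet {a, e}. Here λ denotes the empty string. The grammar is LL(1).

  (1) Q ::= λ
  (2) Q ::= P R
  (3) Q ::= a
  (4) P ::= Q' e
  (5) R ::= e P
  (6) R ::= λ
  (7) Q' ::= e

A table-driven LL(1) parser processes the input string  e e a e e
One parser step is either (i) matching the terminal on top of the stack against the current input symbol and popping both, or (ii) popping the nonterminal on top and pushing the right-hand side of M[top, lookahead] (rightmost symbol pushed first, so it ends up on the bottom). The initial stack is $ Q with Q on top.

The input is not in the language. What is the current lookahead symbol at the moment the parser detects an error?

step 1: stack=$ Q  input=e e a e e $  — expand Q ::= P R
step 2: stack=$ R P  input=e e a e e $  — expand P ::= Q' e
step 3: stack=$ R e Q'  input=e e a e e $  — expand Q' ::= e
step 4: stack=$ R e e  input=e e a e e $  — match e
step 5: stack=$ R e  input=e a e e $  — match e
step 6: stack=$ R  input=a e e $  — error: M[R, a] is empty

a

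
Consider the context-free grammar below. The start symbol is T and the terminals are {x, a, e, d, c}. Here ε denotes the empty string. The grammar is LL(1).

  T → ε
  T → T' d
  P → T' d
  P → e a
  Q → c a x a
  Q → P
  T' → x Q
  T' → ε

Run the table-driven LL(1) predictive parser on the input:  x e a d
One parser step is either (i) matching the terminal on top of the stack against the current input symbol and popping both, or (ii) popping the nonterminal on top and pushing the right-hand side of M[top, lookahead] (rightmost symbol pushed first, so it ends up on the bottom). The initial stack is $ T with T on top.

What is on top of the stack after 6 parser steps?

a

     Stack    Input      Action
  1  $ T      x e a d $  expand T → T' d
  2  $ d T'   x e a d $  expand T' → x Q
  3  $ d Q x  x e a d $  match x
  4  $ d Q    e a d $    expand Q → P
  5  $ d P    e a d $    expand P → e a
  6  $ d a e  e a d $    match e
Stack after step 6: $ d a (top = a).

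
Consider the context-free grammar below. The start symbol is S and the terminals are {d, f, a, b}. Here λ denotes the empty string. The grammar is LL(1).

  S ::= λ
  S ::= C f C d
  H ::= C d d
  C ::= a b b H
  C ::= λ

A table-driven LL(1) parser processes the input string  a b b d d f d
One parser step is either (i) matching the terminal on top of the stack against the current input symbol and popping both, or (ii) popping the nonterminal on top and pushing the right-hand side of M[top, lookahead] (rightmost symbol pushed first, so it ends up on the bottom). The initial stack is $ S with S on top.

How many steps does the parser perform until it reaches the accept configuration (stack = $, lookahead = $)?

12

step 1: stack=$ S  input=a b b d d f d $  — expand S ::= C f C d
step 2: stack=$ d C f C  input=a b b d d f d $  — expand C ::= a b b H
step 3: stack=$ d C f H b b a  input=a b b d d f d $  — match a
step 4: stack=$ d C f H b b  input=b b d d f d $  — match b
step 5: stack=$ d C f H b  input=b d d f d $  — match b
step 6: stack=$ d C f H  input=d d f d $  — expand H ::= C d d
step 7: stack=$ d C f d d C  input=d d f d $  — expand C ::= λ
step 8: stack=$ d C f d d  input=d d f d $  — match d
step 9: stack=$ d C f d  input=d f d $  — match d
step 10: stack=$ d C f  input=f d $  — match f
step 11: stack=$ d C  input=d $  — expand C ::= λ
step 12: stack=$ d  input=d $  — match d
Accept reached after 12 steps.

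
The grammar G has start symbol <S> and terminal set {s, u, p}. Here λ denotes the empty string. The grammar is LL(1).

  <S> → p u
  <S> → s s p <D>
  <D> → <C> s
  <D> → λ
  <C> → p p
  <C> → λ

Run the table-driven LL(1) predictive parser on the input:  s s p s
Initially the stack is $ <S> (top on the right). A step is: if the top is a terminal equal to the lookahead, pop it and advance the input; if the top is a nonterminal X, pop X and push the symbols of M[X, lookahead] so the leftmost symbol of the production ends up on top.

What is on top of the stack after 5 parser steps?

step 1: stack=$ <S>  input=s s p s $  — expand <S> → s s p <D>
step 2: stack=$ <D> p s s  input=s s p s $  — match s
step 3: stack=$ <D> p s  input=s p s $  — match s
step 4: stack=$ <D> p  input=p s $  — match p
step 5: stack=$ <D>  input=s $  — expand <D> → <C> s
Stack after step 5: $ s <C> (top = <C>).

<C>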